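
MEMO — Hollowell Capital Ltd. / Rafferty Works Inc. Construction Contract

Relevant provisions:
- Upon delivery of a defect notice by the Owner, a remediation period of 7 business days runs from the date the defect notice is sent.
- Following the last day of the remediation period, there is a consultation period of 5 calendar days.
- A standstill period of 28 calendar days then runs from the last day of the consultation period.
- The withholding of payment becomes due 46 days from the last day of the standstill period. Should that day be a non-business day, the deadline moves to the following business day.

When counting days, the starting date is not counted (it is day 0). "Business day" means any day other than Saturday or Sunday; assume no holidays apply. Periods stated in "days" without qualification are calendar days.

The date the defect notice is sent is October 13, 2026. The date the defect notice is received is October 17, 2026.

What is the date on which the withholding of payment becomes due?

The last day of the remediation period: 7 business days after Tuesday, October 13, 2026, skipping weekends — Oct 14, Oct 15, Oct 16, Oct 19, Oct 20, Oct 21, Oct 22 — lands on Thursday, October 22, 2026.
The last day of the consultation period: October 22, 2026 + 5 days = October 27, 2026.
The last day of the standstill period: October 27, 2026 + 28 days = November 24, 2026.
The date on which the withholding of payment becomes due: November 24, 2026 + 46 days = January 9, 2027. That falls on a Saturday, so it rolls to the next business day, Monday, January 11, 2027.

January 11, 2027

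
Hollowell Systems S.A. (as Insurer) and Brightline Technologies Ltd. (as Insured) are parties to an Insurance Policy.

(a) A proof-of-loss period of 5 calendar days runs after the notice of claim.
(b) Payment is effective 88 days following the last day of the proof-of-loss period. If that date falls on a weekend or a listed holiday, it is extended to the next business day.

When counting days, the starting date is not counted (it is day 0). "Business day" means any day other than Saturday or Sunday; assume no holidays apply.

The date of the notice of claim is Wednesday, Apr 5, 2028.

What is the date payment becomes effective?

Jul 7, 2028

Adding 5 calendar days to Apr 5, 2028 gives Apr 10, 2028, which is the last day of the proof-of-loss period.
The date payment becomes effective: 88 calendar days after Apr 10, 2028 is Jul 7, 2028. Jul 7, 2028 is a Friday, so no roll-forward applies.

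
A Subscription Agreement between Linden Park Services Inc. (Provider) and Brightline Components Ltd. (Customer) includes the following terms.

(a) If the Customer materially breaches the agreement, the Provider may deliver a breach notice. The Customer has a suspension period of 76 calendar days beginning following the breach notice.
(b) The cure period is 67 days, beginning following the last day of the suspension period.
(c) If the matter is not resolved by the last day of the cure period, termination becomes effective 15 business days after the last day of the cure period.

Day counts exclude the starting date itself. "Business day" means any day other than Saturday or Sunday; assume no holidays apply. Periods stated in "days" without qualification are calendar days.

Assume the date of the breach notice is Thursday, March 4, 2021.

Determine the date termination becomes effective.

Adding 76 calendar days to March 4, 2021 gives May 19, 2021, which is the last day of the suspension period.
The last day of the cure period: May 19, 2021 + 67 days = July 25, 2021.
The date termination becomes effective: counting 15 business days from Sunday, July 25, 2021 (Jul 26, Jul 27, Jul 28, Jul 29, …, Aug 11, Aug 12, Aug 13, skipping weekends) reaches Friday, August 13, 2021.

August 13, 2021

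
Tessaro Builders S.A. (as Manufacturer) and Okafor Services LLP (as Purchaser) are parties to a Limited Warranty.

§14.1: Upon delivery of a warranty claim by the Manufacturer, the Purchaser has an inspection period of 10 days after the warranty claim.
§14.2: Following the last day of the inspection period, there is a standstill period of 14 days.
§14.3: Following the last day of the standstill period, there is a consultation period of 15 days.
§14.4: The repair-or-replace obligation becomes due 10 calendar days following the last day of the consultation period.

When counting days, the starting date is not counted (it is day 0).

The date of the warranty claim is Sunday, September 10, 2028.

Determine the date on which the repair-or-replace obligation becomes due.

October 29, 2028

The last day of the inspection period: 10 calendar days after September 10, 2028 is September 20, 2028.
The last day of the standstill period: 14 calendar days after September 20, 2028 is October 4, 2028.
Adding 15 calendar days to October 4, 2028 gives October 19, 2028, which is the last day of the consultation period.
The date on which the repair-or-replace obligation becomes due: October 19, 2028 + 10 days = October 29, 2028.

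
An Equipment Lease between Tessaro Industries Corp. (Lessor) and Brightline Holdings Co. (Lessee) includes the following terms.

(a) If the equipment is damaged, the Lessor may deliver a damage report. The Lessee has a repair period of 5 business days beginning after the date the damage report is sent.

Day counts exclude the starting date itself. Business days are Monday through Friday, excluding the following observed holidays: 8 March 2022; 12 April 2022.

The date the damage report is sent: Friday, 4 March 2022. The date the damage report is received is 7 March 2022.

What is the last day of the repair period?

The last day of the repair period: 5 business days after Friday, 4 March 2022, skipping weekends and the listed holiday on Mar 8 — Mar 7, Mar 9, Mar 10, Mar 11, Mar 14 — lands on Monday, 14 March 2022.

14 March 2022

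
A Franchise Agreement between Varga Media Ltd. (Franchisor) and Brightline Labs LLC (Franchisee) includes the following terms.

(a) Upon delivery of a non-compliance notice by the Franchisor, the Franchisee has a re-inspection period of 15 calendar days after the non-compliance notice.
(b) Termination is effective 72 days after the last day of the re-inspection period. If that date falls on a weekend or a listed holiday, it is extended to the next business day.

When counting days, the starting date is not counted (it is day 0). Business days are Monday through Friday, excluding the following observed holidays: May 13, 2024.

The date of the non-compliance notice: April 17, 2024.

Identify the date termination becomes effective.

July 15, 2024

Adding 15 calendar days to April 17, 2024 gives May 2, 2024, which is the last day of the re-inspection period.
Adding 72 calendar days to May 2, 2024 gives July 13, 2024, which is the date termination becomes effective. That falls on a Saturday, so it rolls to the next business day, Monday, July 15, 2024.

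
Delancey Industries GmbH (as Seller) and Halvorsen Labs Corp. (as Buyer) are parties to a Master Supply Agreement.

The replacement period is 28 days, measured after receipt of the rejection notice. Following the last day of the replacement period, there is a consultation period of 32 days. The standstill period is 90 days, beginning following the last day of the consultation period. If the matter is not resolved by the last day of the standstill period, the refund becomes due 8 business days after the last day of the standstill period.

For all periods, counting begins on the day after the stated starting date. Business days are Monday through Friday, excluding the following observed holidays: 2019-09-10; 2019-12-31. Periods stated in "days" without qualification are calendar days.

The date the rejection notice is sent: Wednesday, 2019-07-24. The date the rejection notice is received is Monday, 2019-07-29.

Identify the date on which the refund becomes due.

2020-01-08

The last day of the replacement period: 2019-07-29 + 28 days = 2019-08-26.
Adding 32 calendar days to 2019-08-26 gives 2019-09-27, which is the last day of the consultation period.
The last day of the standstill period: 90 calendar days after 2019-09-27 is 2019-12-26.
From Thursday, 2019-12-26, 8 business days (Dec 27, Dec 30, Jan 1, Jan 2, Jan 3, Jan 6, Jan 7, Jan 8, skipping weekends and the listed holiday on Dec 31) brings us to Wednesday, 2020-01-08, which is the date on which the refund becomes due.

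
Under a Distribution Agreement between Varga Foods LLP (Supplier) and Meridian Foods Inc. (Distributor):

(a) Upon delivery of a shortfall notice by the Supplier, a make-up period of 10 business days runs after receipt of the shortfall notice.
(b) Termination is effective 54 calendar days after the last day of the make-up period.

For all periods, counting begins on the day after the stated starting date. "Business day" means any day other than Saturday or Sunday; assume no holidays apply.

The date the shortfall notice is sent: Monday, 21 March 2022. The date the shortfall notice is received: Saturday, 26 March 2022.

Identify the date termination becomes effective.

From Saturday, 26 March 2022, 10 business days (Mar 28, Mar 29, Mar 30, Mar 31, Apr 1, Apr 4, Apr 5, Apr 6, Apr 7, Apr 8, skipping weekends) brings us to Friday, 8 April 2022, which is the last day of the make-up period.
Adding 54 calendar days to 8 April 2022 gives 1 June 2022, which is the date termination becomes effective.

1 June 2022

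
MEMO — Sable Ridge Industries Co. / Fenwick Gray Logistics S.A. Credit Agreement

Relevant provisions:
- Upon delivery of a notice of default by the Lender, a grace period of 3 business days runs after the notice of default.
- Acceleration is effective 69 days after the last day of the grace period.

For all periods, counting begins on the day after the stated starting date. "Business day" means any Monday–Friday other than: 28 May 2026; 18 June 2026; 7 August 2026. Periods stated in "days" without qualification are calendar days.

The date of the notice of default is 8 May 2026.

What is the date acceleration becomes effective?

The last day of the grace period: 3 business days after Friday, 8 May 2026, skipping weekends — May 11, May 12, May 13 — lands on Wednesday, 13 May 2026.
The date acceleration becomes effective: 69 calendar days after 13 May 2026 is 21 July 2026.

21 July 2026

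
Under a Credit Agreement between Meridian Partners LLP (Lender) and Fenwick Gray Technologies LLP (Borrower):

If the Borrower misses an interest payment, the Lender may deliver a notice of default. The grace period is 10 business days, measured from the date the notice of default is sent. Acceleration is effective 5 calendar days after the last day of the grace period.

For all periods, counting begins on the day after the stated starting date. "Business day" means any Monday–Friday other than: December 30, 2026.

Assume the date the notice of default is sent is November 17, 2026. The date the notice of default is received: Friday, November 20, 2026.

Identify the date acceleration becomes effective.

The last day of the grace period: counting 10 business days from Tuesday, November 17, 2026 (Nov 18, Nov 19, Nov 20, Nov 23, Nov 24, Nov 25, Nov 26, Nov 27, Nov 30, Dec 1, skipping weekends) reaches Tuesday, December 1, 2026.
Adding 5 calendar days to December 1, 2026 gives December 6, 2026, which is the date acceleration becomes effective.

December 6, 2026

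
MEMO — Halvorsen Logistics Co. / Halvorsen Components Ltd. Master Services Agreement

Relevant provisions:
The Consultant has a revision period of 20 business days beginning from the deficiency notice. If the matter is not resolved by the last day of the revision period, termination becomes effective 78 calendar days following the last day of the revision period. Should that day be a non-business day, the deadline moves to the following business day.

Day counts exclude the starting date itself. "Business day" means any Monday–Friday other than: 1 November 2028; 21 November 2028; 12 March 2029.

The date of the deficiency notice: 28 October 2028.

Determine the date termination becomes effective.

14 February 2029

The last day of the revision period: counting 20 business days from Saturday, 28 October 2028 (Oct 30, Oct 31, Nov 2, Nov 3, …, Nov 24, Nov 27, Nov 28, skipping weekends and the listed holidays on Nov 1, Nov 21) reaches Tuesday, 28 November 2028.
Adding 78 calendar days to 28 November 2028 gives 14 February 2029, which is the date termination becomes effective. 14 February 2029 is a Wednesday and is not a listed holiday, so no roll-forward applies.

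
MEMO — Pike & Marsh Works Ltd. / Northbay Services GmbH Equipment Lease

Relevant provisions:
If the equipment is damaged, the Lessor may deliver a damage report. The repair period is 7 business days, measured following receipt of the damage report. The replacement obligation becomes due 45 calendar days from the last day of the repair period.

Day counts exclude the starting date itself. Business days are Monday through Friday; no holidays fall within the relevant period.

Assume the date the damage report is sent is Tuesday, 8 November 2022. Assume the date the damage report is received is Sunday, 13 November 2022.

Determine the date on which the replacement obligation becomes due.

6 January 2023

The last day of the repair period: counting 7 business days from Sunday, 13 November 2022 (Nov 14, Nov 15, Nov 16, Nov 17, Nov 18, Nov 21, Nov 22, skipping weekends) reaches Tuesday, 22 November 2022.
The date on which the replacement obligation becomes due: 45 calendar days after 22 November 2022 is 6 January 2023.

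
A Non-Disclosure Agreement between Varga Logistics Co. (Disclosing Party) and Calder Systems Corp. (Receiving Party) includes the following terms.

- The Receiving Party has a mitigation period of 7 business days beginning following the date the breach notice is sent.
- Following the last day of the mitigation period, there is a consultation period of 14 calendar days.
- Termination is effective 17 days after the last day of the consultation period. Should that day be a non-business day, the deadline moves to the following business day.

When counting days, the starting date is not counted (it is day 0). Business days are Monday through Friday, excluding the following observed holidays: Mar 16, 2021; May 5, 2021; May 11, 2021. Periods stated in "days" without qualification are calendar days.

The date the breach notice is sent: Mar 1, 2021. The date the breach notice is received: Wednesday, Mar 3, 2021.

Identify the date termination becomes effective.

Apr 12, 2021

From Monday, Mar 1, 2021, 7 business days (Mar 2, Mar 3, Mar 4, Mar 5, Mar 8, Mar 9, Mar 10, skipping weekends) brings us to Wednesday, Mar 10, 2021, which is the last day of the mitigation period.
Adding 14 calendar days to Mar 10, 2021 gives Mar 24, 2021, which is the last day of the consultation period.
The date termination becomes effective: 17 calendar days after Mar 24, 2021 is Apr 10, 2021. That falls on a Saturday, so it rolls to the next business day, Monday, Apr 12, 2021.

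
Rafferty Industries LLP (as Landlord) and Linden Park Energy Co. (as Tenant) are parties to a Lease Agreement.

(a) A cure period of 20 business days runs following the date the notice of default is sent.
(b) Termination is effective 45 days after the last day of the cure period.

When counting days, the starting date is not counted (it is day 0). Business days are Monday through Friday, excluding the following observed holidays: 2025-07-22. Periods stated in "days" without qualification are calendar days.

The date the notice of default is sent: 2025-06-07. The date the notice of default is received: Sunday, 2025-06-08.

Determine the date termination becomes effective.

The last day of the cure period: counting 20 business days from Saturday, 2025-06-07 (Jun 9, Jun 10, Jun 11, Jun 12, …, Jul 2, Jul 3, Jul 4, skipping weekends) reaches Friday, 2025-07-04.
The date termination becomes effective: 2025-07-04 + 45 days = 2025-08-18.

2025-08-18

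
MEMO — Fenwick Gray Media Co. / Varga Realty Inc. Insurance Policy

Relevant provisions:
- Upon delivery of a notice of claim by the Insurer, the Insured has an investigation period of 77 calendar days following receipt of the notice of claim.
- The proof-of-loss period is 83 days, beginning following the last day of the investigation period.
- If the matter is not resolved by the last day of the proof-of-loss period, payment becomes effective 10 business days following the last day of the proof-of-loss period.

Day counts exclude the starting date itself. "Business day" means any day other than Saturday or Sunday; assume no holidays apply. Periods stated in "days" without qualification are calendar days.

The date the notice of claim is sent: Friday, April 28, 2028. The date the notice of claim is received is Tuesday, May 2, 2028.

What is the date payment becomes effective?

Adding 77 calendar days to May 2, 2028 gives July 18, 2028, which is the last day of the investigation period.
Adding 83 calendar days to July 18, 2028 gives October 9, 2028, which is the last day of the proof-of-loss period.
From Monday, October 9, 2028, 10 business days (Oct 10, Oct 11, Oct 12, Oct 13, Oct 16, Oct 17, Oct 18, Oct 19, Oct 20, Oct 23, skipping weekends) brings us to Monday, October 23, 2028, which is the date payment becomes effective.

October 23, 2028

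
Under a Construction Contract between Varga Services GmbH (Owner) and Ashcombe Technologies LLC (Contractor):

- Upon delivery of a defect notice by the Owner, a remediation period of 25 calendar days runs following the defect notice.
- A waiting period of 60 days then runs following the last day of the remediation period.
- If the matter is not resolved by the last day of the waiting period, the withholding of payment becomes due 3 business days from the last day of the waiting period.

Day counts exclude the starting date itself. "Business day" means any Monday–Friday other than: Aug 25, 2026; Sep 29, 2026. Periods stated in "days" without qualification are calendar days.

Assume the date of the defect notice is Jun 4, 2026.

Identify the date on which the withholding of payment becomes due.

Sep 2, 2026

The last day of the remediation period: 25 calendar days after Jun 4, 2026 is Jun 29, 2026.
The last day of the waiting period: 60 calendar days after Jun 29, 2026 is Aug 28, 2026.
The date on which the withholding of payment becomes due: counting 3 business days from Friday, Aug 28, 2026 (Aug 31, Sep 1, Sep 2, skipping weekends) reaches Wednesday, Sep 2, 2026.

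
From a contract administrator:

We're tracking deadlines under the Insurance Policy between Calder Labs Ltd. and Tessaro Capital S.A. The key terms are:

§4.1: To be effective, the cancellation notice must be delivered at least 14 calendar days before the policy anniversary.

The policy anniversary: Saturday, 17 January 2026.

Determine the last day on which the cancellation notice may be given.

17 January 2026 minus 14 days is 3 January 2026.

3 January 2026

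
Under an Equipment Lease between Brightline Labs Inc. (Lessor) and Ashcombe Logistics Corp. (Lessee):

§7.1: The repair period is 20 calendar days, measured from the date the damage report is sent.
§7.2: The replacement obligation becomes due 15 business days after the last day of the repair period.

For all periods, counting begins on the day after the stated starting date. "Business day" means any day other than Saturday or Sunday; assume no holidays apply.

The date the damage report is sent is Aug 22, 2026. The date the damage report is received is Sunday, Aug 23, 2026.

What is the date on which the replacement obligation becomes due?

The last day of the repair period: Aug 22, 2026 + 20 days = Sep 11, 2026.
The date on which the replacement obligation becomes due: 15 business days after Friday, Sep 11, 2026, skipping weekends — Sep 14, Sep 15, Sep 16, Sep 17, …, Sep 30, Oct 1, Oct 2 — lands on Friday, Oct 2, 2026.

Oct 2, 2026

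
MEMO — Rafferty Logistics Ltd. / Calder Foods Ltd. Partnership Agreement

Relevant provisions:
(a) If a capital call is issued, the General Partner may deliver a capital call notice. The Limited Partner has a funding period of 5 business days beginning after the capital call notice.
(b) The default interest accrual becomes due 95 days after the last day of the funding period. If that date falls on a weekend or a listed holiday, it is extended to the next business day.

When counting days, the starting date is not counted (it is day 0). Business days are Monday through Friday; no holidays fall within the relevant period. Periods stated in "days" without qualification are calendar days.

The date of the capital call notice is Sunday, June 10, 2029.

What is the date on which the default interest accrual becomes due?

September 18, 2029

The last day of the funding period: counting 5 business days from Sunday, June 10, 2029 (Jun 11, Jun 12, Jun 13, Jun 14, Jun 15, skipping weekends) reaches Friday, June 15, 2029.
Adding 95 calendar days to June 15, 2029 gives September 18, 2029, which is the date on which the default interest accrual becomes due. September 18, 2029 is a Tuesday, so no roll-forward applies.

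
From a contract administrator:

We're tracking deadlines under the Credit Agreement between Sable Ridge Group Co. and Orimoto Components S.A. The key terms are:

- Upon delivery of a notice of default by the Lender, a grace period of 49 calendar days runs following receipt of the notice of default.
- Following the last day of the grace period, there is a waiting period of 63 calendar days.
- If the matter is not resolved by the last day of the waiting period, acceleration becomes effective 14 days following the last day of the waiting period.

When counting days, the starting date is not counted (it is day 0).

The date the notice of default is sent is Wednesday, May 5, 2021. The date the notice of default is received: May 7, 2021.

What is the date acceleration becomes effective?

Sep 10, 2021

Adding 49 calendar days to May 7, 2021 gives Jun 25, 2021, which is the last day of the grace period.
Adding 63 calendar days to Jun 25, 2021 gives Aug 27, 2021, which is the last day of the waiting period.
Adding 14 calendar days to Aug 27, 2021 gives Sep 10, 2021, which is the date acceleration becomes effective.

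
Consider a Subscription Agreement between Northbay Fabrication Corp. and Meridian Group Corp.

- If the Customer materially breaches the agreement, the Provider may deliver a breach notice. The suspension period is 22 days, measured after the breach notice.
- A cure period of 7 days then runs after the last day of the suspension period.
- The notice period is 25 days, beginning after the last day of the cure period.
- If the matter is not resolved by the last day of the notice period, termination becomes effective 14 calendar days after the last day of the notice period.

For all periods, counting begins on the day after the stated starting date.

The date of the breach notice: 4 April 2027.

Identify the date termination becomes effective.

Adding 22 calendar days to 4 April 2027 gives 26 April 2027, which is the last day of the suspension period.
The last day of the cure period: 7 calendar days after 26 April 2027 is 3 May 2027.
Adding 25 calendar days to 3 May 2027 gives 28 May 2027, which is the last day of the notice period.
The date termination becomes effective: 14 calendar days after 28 May 2027 is 11 June 2027.

11 June 2027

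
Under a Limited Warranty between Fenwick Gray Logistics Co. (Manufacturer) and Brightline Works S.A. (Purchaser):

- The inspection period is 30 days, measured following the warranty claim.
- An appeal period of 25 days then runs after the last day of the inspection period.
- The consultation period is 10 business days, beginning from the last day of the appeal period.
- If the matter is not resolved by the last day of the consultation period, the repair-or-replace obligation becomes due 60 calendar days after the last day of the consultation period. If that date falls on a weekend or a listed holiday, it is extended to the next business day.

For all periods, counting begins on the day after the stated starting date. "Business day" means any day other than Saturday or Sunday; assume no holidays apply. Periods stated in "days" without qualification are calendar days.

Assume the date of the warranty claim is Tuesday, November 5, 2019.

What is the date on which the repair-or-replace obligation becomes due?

March 13, 2020

The last day of the inspection period: November 5, 2019 + 30 days = December 5, 2019.
The last day of the appeal period: 25 calendar days after December 5, 2019 is December 30, 2019.
The last day of the consultation period: 10 business days after Monday, December 30, 2019, skipping weekends — Dec 31, Jan 1, Jan 2, Jan 3, Jan 6, Jan 7, Jan 8, Jan 9, Jan 10, Jan 13 — lands on Monday, January 13, 2020.
The date on which the repair-or-replace obligation becomes due: 60 calendar days after January 13, 2020 is March 13, 2020. March 13, 2020 is a Friday, so no roll-forward applies.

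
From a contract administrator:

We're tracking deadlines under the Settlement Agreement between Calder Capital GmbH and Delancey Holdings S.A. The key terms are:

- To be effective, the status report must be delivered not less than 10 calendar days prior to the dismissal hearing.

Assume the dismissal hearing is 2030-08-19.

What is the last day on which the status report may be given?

2030-08-09

2030-08-19 minus 10 days is 2030-08-09.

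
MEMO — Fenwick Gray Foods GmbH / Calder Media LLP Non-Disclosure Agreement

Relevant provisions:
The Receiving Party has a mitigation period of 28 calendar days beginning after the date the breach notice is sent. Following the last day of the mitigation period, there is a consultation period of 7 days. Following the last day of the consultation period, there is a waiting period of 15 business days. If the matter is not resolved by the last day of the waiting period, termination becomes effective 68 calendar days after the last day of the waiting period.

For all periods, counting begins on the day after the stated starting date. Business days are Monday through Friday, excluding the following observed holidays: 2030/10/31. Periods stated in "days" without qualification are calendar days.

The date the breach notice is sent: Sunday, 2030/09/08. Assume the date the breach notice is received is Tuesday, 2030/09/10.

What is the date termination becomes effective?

2031/01/11

The last day of the mitigation period: 28 calendar days after 2030/09/08 is 2030/10/06.
The last day of the consultation period: 7 calendar days after 2030/10/06 is 2030/10/13.
The last day of the waiting period: 15 business days after Sunday, 2030/10/13, skipping weekends and the listed holiday on Oct 31 — Oct 14, Oct 15, Oct 16, Oct 17, …, Oct 30, Nov 1, Nov 4 — lands on Monday, 2030/11/04.
The date termination becomes effective: 2030/11/04 + 68 days = 2031/01/11.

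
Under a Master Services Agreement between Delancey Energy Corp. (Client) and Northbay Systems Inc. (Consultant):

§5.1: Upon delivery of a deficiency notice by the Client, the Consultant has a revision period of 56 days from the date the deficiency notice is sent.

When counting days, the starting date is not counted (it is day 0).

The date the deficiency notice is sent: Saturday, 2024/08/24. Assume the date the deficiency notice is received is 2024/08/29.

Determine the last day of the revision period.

2024/10/19

The last day of the revision period: 2024/08/24 + 56 days = 2024/10/19.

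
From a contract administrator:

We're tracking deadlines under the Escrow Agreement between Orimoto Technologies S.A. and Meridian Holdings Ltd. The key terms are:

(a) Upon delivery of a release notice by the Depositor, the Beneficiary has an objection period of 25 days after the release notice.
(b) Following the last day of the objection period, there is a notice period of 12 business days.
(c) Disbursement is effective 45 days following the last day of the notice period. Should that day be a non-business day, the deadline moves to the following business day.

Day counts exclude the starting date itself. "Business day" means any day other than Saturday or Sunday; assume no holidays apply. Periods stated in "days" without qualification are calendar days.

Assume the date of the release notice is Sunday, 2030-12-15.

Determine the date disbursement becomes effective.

The last day of the objection period: 25 calendar days after 2030-12-15 is 2031-01-09.
From Thursday, 2031-01-09, 12 business days (Jan 10, Jan 13, Jan 14, Jan 15, …, Jan 23, Jan 24, Jan 27, skipping weekends) brings us to Monday, 2031-01-27, which is the last day of the notice period.
The date disbursement becomes effective: 2031-01-27 + 45 days = 2031-03-13. 2031-03-13 is a Thursday, so no roll-forward applies.

2031-03-13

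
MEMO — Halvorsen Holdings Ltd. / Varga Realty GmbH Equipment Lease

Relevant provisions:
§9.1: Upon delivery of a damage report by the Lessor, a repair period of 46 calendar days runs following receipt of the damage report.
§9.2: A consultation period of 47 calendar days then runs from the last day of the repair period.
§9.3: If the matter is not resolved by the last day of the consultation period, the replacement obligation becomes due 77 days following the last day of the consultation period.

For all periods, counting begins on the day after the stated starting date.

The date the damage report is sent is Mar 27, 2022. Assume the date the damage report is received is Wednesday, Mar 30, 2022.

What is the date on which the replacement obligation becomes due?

Sep 16, 2022

The last day of the repair period: 46 calendar days after Mar 30, 2022 is May 15, 2022.
Adding 47 calendar days to May 15, 2022 gives Jul 1, 2022, which is the last day of the consultation period.
The date on which the replacement obligation becomes due: 77 calendar days after Jul 1, 2022 is Sep 16, 2022.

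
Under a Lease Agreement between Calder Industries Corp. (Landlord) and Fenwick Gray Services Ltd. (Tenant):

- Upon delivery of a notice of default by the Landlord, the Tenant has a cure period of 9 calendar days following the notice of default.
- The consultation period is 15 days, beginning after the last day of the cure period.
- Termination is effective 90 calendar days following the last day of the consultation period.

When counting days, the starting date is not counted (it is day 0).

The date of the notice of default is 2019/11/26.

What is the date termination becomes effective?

Adding 9 calendar days to 2019/11/26 gives 2019/12/05, which is the last day of the cure period.
The last day of the consultation period: 2019/12/05 + 15 days = 2019/12/20.
The date termination becomes effective: 2019/12/20 + 90 days = 2020/03/19.

2020/03/19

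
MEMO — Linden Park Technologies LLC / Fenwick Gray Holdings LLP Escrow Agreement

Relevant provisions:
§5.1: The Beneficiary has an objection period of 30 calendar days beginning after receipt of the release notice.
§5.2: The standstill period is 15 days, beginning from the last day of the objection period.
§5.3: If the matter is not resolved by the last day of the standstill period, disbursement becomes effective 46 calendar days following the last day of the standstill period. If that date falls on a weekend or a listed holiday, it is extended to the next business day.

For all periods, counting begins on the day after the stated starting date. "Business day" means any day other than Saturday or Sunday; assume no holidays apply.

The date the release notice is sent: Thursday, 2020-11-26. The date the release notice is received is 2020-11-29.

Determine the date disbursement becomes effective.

The last day of the objection period: 30 calendar days after 2020-11-29 is 2020-12-29.
Adding 15 calendar days to 2020-12-29 gives 2021-01-13, which is the last day of the standstill period.
The date disbursement becomes effective: 46 calendar days after 2021-01-13 is 2021-02-28. That falls on a Sunday, so it rolls to the next business day, Monday, 2021-03-01.

2021-03-01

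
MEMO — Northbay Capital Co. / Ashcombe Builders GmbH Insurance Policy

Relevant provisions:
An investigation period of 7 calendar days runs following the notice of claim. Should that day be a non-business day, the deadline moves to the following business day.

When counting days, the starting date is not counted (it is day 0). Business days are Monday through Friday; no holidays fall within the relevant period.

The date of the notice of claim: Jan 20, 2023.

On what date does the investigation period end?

Jan 27, 2023

The last day of the investigation period: 7 calendar days after Jan 20, 2023 is Jan 27, 2023. Jan 27, 2023 is a Friday, so no roll-forward applies.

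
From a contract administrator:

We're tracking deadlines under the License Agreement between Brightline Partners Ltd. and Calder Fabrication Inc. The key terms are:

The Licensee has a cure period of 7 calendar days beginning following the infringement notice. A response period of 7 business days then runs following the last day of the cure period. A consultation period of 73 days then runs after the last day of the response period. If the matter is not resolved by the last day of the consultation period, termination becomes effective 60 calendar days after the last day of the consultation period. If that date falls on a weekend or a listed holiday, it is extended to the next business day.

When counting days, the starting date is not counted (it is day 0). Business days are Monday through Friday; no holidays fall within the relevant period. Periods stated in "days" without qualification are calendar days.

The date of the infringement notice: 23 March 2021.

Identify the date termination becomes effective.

The last day of the cure period: 23 March 2021 + 7 days = 30 March 2021.
The last day of the response period: 7 business days after Tuesday, 30 March 2021, skipping weekends — Mar 31, Apr 1, Apr 2, Apr 5, Apr 6, Apr 7, Apr 8 — lands on Thursday, 8 April 2021.
The last day of the consultation period: 8 April 2021 + 73 days = 20 June 2021.
The date termination becomes effective: 20 June 2021 + 60 days = 19 August 2021. 19 August 2021 is a Thursday, so no roll-forward applies.

19 August 2021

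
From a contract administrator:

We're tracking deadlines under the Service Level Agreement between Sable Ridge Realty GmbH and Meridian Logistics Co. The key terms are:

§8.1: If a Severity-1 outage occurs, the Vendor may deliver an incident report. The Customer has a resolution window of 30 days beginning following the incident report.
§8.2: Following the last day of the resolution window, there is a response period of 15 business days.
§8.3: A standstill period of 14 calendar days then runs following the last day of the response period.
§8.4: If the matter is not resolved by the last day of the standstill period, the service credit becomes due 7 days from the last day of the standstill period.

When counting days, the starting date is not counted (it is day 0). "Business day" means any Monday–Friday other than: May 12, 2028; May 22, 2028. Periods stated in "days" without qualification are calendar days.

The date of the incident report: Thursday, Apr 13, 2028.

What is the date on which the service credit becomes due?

Jun 26, 2028

Adding 30 calendar days to Apr 13, 2028 gives May 13, 2028, which is the last day of the resolution window.
From Saturday, May 13, 2028, 15 business days (May 15, May 16, May 17, May 18, …, Jun 1, Jun 2, Jun 5, skipping weekends and the listed holiday on May 22) brings us to Monday, Jun 5, 2028, which is the last day of the response period.
The last day of the standstill period: Jun 5, 2028 + 14 days = Jun 19, 2028.
Adding 7 calendar days to Jun 19, 2028 gives Jun 26, 2028, which is the date on which the service credit becomes due.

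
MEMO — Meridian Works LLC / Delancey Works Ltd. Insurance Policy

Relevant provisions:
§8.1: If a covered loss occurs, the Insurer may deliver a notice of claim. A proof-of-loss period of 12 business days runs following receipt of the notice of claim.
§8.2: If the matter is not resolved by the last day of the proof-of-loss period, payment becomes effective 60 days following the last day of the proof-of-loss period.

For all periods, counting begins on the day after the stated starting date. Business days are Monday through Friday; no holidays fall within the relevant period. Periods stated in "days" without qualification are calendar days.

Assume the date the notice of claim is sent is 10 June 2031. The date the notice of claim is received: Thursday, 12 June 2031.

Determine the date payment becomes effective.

29 August 2031

From Thursday, 12 June 2031, 12 business days (Jun 13, Jun 16, Jun 17, Jun 18, …, Jun 26, Jun 27, Jun 30, skipping weekends) brings us to Monday, 30 June 2031, which is the last day of the proof-of-loss period.
Adding 60 calendar days to 30 June 2031 gives 29 August 2031, which is the date payment becomes effective.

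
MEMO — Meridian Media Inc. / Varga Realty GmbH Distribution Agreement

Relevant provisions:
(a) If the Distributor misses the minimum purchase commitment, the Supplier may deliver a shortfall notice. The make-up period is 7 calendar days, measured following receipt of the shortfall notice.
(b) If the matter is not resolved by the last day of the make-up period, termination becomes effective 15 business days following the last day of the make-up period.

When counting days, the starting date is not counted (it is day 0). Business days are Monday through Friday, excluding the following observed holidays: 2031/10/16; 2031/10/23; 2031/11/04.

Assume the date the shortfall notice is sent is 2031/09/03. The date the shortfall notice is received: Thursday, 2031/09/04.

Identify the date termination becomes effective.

The last day of the make-up period: 7 calendar days after 2031/09/04 is 2031/09/11.
The date termination becomes effective: 15 business days after Thursday, 2031/09/11, skipping weekends — Sep 12, Sep 15, Sep 16, Sep 17, …, Sep 30, Oct 1, Oct 2 — lands on Thursday, 2031/10/02.

2031/10/02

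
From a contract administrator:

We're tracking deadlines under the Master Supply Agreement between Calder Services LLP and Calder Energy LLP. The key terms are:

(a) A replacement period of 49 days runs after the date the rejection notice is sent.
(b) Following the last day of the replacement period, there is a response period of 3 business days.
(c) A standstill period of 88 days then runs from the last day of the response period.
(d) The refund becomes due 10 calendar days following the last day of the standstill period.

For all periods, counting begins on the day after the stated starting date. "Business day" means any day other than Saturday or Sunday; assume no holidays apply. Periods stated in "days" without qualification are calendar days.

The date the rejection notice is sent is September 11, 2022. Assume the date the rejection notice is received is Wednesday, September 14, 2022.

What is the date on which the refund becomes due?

February 8, 2023

The last day of the replacement period: September 11, 2022 + 49 days = October 30, 2022.
The last day of the response period: 3 business days after Sunday, October 30, 2022, skipping weekends — Oct 31, Nov 1, Nov 2 — lands on Wednesday, November 2, 2022.
The last day of the standstill period: November 2, 2022 + 88 days = January 29, 2023.
The date on which the refund becomes due: January 29, 2023 + 10 days = February 8, 2023.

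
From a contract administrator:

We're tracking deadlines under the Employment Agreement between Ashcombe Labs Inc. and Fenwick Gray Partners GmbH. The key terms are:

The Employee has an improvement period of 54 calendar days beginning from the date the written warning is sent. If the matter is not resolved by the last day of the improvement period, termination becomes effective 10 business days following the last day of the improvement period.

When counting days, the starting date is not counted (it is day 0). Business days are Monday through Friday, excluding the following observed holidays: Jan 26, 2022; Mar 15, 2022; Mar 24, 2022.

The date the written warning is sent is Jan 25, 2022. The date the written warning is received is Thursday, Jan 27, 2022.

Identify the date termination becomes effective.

The last day of the improvement period: Jan 25, 2022 + 54 days = Mar 20, 2022.
The date termination becomes effective: counting 10 business days from Sunday, Mar 20, 2022 (Mar 21, Mar 22, Mar 23, Mar 25, Mar 28, Mar 29, Mar 30, Mar 31, Apr 1, Apr 4, skipping weekends and the listed holiday on Mar 24) reaches Monday, Apr 4, 2022.

Apr 4, 2022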